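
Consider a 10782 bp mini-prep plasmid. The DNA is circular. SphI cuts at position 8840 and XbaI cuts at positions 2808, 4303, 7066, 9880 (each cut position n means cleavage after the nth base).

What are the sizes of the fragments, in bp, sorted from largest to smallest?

Combined cut positions (sorted): 2808, 4303, 7066, 8840, 9880.
Circular molecule, 5 cuts → 5 fragments:
  4303 − 2808 = 1495 bp
  7066 − 4303 = 2763 bp
  8840 − 7066 = 1774 bp
  9880 − 8840 = 1040 bp
  wrap: 10782 − 9880 + 2808 = 3710 bp
Sorted largest to smallest: 3710, 2763, 1774, 1495, 1040 bp.

3710, 2763, 1774, 1495, 1040 bp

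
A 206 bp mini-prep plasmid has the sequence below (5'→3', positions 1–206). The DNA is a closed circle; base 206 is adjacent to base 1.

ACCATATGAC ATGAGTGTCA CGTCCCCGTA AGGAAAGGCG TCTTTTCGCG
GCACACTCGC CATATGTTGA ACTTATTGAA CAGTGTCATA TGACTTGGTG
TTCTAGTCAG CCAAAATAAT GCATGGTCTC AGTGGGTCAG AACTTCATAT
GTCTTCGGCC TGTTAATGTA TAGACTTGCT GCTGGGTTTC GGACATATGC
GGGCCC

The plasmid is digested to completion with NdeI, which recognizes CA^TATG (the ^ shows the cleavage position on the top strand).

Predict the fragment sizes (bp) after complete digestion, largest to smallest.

59, 58, 48, 26, 15 bp

NdeI sites (CATATG) start at positions 3, 61, 87, 146, 194.
NdeI cuts after base 2 of each site, so after positions 4, 62, 88, 147, 195.
Circular molecule, 5 cuts → 5 fragments:
  5–62 → 58 bp
  63–88 → 26 bp
  89–147 → 59 bp
  148–195 → 48 bp
  196–206 then 1–4 → 11 + 4 = 15 bp
Sorted largest to smallest: 59, 58, 48, 26, 15 bp.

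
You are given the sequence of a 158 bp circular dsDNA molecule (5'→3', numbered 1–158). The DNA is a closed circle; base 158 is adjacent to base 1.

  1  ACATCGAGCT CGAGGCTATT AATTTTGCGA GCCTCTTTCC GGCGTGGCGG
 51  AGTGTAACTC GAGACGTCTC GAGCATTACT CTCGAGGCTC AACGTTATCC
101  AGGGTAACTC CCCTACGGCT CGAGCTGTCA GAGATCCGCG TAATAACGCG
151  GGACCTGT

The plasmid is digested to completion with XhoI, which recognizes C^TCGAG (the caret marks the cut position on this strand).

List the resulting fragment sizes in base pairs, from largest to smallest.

XhoI sites (CTCGAG) start at positions 9, 58, 68, 81, 119.
XhoI cuts after the first base of each site, so after positions 9, 58, 68, 81, 119.
Circular molecule, 5 cuts → 5 fragments:
  10–58 → 49 bp
  59–68 → 10 bp
  69–81 → 13 bp
  82–119 → 38 bp
  120–158 then 1–9 → 39 + 9 = 48 bp
Sorted largest to smallest: 49, 48, 38, 13, 10 bp.

49, 48, 38, 13, 10 bp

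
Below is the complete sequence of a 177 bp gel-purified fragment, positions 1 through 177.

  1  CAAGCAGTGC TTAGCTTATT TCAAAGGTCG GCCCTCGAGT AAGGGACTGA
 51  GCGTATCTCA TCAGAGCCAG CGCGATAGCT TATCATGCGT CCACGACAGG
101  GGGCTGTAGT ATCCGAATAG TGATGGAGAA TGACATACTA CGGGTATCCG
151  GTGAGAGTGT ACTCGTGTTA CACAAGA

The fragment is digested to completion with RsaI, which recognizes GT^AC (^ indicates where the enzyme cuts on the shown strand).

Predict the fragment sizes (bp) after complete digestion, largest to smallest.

160, 17 bp

The RsaI site (GTAC) starts at position 159.
RsaI cuts after base 2 of each site, so after position 160.
Linear molecule, 1 cut → 2 fragments:
  1–160 → 160 bp
  161–177 → 17 bp
Sorted largest to smallest: 160, 17 bp.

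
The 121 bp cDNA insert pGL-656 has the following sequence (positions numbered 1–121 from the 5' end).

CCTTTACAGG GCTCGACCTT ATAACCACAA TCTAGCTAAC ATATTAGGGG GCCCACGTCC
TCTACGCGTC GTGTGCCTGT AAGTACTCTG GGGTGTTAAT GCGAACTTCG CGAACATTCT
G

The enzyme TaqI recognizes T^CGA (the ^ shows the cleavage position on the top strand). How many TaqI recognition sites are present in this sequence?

1

TCGA occurs starting at position 13.
TaqI cuts at 1 site.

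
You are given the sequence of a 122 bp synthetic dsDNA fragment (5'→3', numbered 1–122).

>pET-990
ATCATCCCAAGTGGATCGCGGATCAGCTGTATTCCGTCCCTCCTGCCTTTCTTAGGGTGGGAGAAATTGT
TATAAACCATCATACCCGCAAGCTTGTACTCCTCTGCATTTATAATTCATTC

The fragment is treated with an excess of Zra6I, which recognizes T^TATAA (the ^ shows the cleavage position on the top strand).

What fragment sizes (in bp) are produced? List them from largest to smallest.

70, 40, 12 bp

Zra6I sites (TTATAA) start at positions 70, 110.
Zra6I cuts after the first base of each site, so after positions 70, 110.
Linear molecule, 2 cuts → 3 fragments:
  1–70 → 70 bp
  71–110 → 40 bp
  111–122 → 12 bp
Sorted largest to smallest: 70, 40, 12 bp.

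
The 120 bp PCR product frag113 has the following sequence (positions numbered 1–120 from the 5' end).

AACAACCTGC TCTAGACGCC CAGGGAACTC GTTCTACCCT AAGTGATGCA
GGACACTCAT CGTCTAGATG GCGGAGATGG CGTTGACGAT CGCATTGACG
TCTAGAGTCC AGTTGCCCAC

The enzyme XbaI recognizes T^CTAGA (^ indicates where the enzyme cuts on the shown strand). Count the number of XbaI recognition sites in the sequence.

3

TCTAGA occurs starting at positions 11, 63, 101.
XbaI cuts at 3 sites.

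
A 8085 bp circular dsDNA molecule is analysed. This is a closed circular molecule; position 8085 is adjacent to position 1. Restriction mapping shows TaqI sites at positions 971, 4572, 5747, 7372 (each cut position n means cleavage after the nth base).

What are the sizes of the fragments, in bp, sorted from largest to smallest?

Circular molecule, 4 cuts → 4 fragments:
  4572 − 971 = 3601 bp
  5747 − 4572 = 1175 bp
  7372 − 5747 = 1625 bp
  wrap: 8085 − 7372 + 971 = 1684 bp
Sorted largest to smallest: 3601, 1684, 1625, 1175 bp.

3601, 1684, 1625, 1175 bp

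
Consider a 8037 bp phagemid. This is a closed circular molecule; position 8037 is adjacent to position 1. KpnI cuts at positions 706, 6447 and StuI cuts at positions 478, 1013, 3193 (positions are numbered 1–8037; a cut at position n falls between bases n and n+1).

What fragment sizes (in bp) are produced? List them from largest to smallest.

Combined cut positions (sorted): 478, 706, 1013, 3193, 6447.
Circular molecule, 5 cuts → 5 fragments:
  706 − 478 = 228 bp
  1013 − 706 = 307 bp
  3193 − 1013 = 2180 bp
  6447 − 3193 = 3254 bp
  wrap: 8037 − 6447 + 478 = 2068 bp
Sorted largest to smallest: 3254, 2180, 2068, 307, 228 bp.

3254, 2180, 2068, 307, 228 bp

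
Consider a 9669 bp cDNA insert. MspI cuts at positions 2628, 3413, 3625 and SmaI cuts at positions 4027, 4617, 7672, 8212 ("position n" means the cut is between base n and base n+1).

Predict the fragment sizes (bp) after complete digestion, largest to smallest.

3055, 2628, 1457, 785, 590, 540, 402, 212 bp

Combined cut positions (sorted): 2628, 3413, 3625, 4027, 4617, 7672, 8212.
Linear molecule, 7 cuts → 8 fragments:
  2628 − 0 = 2628 bp
  3413 − 2628 = 785 bp
  3625 − 3413 = 212 bp
  4027 − 3625 = 402 bp
  4617 − 4027 = 590 bp
  7672 − 4617 = 3055 bp
  8212 − 7672 = 540 bp
  9669 − 8212 = 1457 bp
Sorted largest to smallest: 3055, 2628, 1457, 785, 590, 540, 402, 212 bp.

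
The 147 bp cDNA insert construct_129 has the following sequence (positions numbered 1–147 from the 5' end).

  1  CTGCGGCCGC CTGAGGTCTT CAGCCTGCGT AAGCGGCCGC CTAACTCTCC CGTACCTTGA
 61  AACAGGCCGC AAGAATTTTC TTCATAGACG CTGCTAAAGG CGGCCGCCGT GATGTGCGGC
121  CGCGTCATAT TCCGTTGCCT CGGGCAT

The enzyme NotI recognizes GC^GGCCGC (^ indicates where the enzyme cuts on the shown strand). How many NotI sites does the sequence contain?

GCGGCCGC occurs starting at positions 3, 33, 100, 116.
NotI cuts at 4 sites.

4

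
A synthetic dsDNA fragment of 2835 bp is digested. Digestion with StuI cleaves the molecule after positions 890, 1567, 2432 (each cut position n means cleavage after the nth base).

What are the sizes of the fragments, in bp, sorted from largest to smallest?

Linear molecule, 3 cuts → 4 fragments:
  890 − 0 = 890 bp
  1567 − 890 = 677 bp
  2432 − 1567 = 865 bp
  2835 − 2432 = 403 bp
Sorted largest to smallest: 890, 865, 677, 403 bp.

890, 865, 677, 403 bp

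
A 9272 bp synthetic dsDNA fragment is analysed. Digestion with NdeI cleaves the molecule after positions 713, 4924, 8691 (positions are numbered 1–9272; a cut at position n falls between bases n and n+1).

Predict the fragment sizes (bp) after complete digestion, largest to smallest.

Linear molecule, 3 cuts → 4 fragments:
  713 − 0 = 713 bp
  4924 − 713 = 4211 bp
  8691 − 4924 = 3767 bp
  9272 − 8691 = 581 bp
Sorted largest to smallest: 4211, 3767, 713, 581 bp.

4211, 3767, 713, 581 bp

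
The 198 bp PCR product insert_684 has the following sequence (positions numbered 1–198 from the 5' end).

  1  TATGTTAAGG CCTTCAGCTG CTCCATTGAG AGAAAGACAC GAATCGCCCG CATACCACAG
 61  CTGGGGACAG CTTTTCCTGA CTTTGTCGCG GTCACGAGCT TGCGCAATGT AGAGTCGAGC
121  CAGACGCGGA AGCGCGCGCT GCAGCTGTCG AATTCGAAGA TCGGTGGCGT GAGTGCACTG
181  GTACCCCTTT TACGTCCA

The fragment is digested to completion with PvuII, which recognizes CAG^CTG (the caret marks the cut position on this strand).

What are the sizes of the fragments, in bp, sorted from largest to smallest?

PvuII sites (CAGCTG) start at positions 15, 58, 142.
PvuII cuts after base 3 of each site, so after positions 17, 60, 144.
Linear molecule, 3 cuts → 4 fragments:
  1–17 → 17 bp
  18–60 → 43 bp
  61–144 → 84 bp
  145–198 → 54 bp
Sorted largest to smallest: 84, 54, 43, 17 bp.

84, 54, 43, 17 bp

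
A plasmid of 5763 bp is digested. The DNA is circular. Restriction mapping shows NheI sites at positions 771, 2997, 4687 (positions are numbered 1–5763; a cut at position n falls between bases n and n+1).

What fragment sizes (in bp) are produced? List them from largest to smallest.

Circular molecule, 3 cuts → 3 fragments:
  2997 − 771 = 2226 bp
  4687 − 2997 = 1690 bp
  wrap: 5763 − 4687 + 771 = 1847 bp
Sorted largest to smallest: 2226, 1847, 1690 bp.

2226, 1847, 1690 bp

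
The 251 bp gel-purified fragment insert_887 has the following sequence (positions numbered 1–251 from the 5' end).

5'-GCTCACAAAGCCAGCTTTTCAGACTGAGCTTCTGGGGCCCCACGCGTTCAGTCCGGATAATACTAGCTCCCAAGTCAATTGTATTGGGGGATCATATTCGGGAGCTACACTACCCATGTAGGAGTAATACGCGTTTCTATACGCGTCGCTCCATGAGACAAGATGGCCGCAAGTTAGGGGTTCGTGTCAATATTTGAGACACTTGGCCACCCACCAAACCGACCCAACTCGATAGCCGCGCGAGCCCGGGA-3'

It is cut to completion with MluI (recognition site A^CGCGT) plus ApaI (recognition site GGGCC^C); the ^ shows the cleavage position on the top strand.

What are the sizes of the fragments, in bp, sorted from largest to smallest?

110, 87, 39, 12, 3 bp

MluI sites (ACGCGT) start at positions 42, 129, 141.
MluI cuts after the first base of each site, so after positions 42, 129, 141.
The ApaI site (GGGCCC) starts at position 35.
ApaI cuts after base 5 of each site (before the last base), so after position 39.
Combined cut positions: 39, 42, 129, 141.
Linear molecule, 4 cuts → 5 fragments:
  1–39 → 39 bp
  40–42 → 3 bp
  43–129 → 87 bp
  130–141 → 12 bp
  142–251 → 110 bp
Sorted largest to smallest: 110, 87, 39, 12, 3 bp.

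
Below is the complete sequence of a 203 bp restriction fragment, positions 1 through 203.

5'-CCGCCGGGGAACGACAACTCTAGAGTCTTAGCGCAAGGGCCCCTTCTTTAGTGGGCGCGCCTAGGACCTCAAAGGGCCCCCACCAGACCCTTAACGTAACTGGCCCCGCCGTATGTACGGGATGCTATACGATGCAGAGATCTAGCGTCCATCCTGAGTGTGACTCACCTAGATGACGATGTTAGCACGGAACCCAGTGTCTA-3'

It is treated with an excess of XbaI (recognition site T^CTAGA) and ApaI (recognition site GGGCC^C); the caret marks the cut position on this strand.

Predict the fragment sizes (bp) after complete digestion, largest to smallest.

The XbaI site (TCTAGA) starts at position 19.
XbaI cuts after the first base of each site, so after position 19.
ApaI sites (GGGCCC) start at positions 37, 74.
ApaI cuts after base 5 of each site (before the last base), so after positions 41, 78.
Combined cut positions: 19, 41, 78.
Linear molecule, 3 cuts → 4 fragments:
  1–19 → 19 bp
  20–41 → 22 bp
  42–78 → 37 bp
  79–203 → 125 bp
Sorted largest to smallest: 125, 37, 22, 19 bp.

125, 37, 22, 19 bp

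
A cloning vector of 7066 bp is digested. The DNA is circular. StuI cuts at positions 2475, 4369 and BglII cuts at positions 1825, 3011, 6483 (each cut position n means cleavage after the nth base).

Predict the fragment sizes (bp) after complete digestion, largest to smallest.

Combined cut positions (sorted): 1825, 2475, 3011, 4369, 6483.
Circular molecule, 5 cuts → 5 fragments:
  2475 − 1825 = 650 bp
  3011 − 2475 = 536 bp
  4369 − 3011 = 1358 bp
  6483 − 4369 = 2114 bp
  wrap: 7066 − 6483 + 1825 = 2408 bp
Sorted largest to smallest: 2408, 2114, 1358, 650, 536 bp.

2408, 2114, 1358, 650, 536 bp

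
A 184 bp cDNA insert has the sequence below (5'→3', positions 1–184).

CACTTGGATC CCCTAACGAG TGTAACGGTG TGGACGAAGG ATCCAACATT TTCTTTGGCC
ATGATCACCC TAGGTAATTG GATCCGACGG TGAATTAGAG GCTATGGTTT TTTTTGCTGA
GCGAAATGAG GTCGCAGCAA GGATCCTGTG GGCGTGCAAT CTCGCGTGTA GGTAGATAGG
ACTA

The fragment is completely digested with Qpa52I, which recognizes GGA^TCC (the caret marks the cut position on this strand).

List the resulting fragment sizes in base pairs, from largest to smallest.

Qpa52I sites (GGATCC) start at positions 6, 39, 80, 141.
Qpa52I cuts after base 3 of each site, so after positions 8, 41, 82, 143.
Linear molecule, 4 cuts → 5 fragments:
  1–8 → 8 bp
  9–41 → 33 bp
  42–82 → 41 bp
  83–143 → 61 bp
  144–184 → 41 bp
Sorted largest to smallest: 61, 41, 41, 33, 8 bp.

61, 41, 41, 33, 8 bp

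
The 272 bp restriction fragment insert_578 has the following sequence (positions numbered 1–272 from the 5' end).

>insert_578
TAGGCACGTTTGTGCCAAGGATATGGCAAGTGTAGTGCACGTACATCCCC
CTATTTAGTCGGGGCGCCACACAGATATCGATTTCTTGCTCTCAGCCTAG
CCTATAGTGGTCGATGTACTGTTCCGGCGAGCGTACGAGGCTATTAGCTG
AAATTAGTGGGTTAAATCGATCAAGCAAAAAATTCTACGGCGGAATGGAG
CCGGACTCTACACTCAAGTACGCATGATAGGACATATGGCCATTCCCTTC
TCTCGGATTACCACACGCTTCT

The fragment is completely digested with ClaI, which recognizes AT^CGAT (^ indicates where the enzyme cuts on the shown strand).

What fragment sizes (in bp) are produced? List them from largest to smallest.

ClaI sites (ATCGAT) start at positions 77, 166.
ClaI cuts after base 2 of each site, so after positions 78, 167.
Linear molecule, 2 cuts → 3 fragments:
  1–78 → 78 bp
  79–167 → 89 bp
  168–272 → 105 bp
Sorted largest to smallest: 105, 89, 78 bp.

105, 89, 78 bp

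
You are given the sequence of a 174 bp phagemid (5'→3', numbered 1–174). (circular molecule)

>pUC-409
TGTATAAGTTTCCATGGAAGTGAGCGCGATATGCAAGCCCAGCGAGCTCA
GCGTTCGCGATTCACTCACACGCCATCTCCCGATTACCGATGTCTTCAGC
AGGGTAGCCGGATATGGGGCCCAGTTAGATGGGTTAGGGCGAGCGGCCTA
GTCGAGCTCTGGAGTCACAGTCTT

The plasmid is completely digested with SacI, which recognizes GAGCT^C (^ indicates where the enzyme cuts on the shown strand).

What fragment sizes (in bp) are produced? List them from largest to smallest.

SacI sites (GAGCTC) start at positions 44, 154.
SacI cuts after base 5 of each site (before the last base), so after positions 48, 158.
Circular molecule, 2 cuts → 2 fragments:
  49–158 → 110 bp
  159–174 then 1–48 → 16 + 48 = 64 bp
Sorted largest to smallest: 110, 64 bp.

110, 64 bp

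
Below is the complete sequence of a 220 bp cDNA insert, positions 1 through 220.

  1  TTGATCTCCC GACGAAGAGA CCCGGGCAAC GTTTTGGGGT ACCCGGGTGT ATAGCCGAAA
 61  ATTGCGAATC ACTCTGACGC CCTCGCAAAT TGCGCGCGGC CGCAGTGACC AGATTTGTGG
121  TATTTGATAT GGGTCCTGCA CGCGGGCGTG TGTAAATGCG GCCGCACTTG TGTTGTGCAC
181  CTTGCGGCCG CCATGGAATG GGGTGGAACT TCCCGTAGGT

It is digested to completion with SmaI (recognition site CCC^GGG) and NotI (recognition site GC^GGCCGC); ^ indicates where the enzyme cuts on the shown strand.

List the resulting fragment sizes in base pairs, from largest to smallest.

SmaI sites (CCCGGG) start at positions 21, 42.
SmaI cuts after base 3 of each site, so after positions 23, 44.
NotI sites (GCGGCCGC) start at positions 96, 158, 184.
NotI cuts after base 2 of each site, so after positions 97, 159, 185.
Combined cut positions: 23, 44, 97, 159, 185.
Linear molecule, 5 cuts → 6 fragments:
  1–23 → 23 bp
  24–44 → 21 bp
  45–97 → 53 bp
  98–159 → 62 bp
  160–185 → 26 bp
  186–220 → 35 bp
Sorted largest to smallest: 62, 53, 35, 26, 23, 21 bp.

62, 53, 35, 26, 23, 21 bp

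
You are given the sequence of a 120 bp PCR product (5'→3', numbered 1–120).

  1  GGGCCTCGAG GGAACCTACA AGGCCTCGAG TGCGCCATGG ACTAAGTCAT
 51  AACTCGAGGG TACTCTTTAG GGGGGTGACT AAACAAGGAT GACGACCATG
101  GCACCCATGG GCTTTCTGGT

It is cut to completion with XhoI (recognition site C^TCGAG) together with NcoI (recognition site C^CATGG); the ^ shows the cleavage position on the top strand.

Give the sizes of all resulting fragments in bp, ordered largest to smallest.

43, 20, 18, 15, 10, 9, 5 bp

XhoI sites (CTCGAG) start at positions 5, 25, 53.
XhoI cuts after the first base of each site, so after positions 5, 25, 53.
NcoI sites (CCATGG) start at positions 35, 96, 105.
NcoI cuts after the first base of each site, so after positions 35, 96, 105.
Combined cut positions: 5, 25, 35, 53, 96, 105.
Linear molecule, 6 cuts → 7 fragments:
  1–5 → 5 bp
  6–25 → 20 bp
  26–35 → 10 bp
  36–53 → 18 bp
  54–96 → 43 bp
  97–105 → 9 bp
  106–120 → 15 bp
Sorted largest to smallest: 43, 20, 18, 15, 10, 9, 5 bp.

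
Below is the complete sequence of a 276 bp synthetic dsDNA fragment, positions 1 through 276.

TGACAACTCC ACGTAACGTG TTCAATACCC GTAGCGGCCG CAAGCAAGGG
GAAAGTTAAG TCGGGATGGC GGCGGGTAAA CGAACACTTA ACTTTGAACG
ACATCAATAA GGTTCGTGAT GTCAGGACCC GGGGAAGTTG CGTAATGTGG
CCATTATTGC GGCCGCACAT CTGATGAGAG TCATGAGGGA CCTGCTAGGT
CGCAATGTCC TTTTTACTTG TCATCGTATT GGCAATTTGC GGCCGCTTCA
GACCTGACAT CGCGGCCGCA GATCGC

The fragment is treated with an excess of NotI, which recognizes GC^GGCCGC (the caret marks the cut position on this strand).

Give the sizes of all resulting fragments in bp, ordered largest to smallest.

NotI sites (GCGGCCGC) start at positions 34, 159, 239, 262.
NotI cuts after base 2 of each site, so after positions 35, 160, 240, 263.
Linear molecule, 4 cuts → 5 fragments:
  1–35 → 35 bp
  36–160 → 125 bp
  161–240 → 80 bp
  241–263 → 23 bp
  264–276 → 13 bp
Sorted largest to smallest: 125, 80, 35, 23, 13 bp.

125, 80, 35, 23, 13 bp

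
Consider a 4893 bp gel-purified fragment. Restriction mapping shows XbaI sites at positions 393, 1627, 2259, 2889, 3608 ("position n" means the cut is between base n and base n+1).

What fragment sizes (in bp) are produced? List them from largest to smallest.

1285, 1234, 719, 632, 630, 393 bp

Linear molecule, 5 cuts → 6 fragments:
  393 − 0 = 393 bp
  1627 − 393 = 1234 bp
  2259 − 1627 = 632 bp
  2889 − 2259 = 630 bp
  3608 − 2889 = 719 bp
  4893 − 3608 = 1285 bp
Sorted largest to smallest: 1285, 1234, 719, 632, 630, 393 bp.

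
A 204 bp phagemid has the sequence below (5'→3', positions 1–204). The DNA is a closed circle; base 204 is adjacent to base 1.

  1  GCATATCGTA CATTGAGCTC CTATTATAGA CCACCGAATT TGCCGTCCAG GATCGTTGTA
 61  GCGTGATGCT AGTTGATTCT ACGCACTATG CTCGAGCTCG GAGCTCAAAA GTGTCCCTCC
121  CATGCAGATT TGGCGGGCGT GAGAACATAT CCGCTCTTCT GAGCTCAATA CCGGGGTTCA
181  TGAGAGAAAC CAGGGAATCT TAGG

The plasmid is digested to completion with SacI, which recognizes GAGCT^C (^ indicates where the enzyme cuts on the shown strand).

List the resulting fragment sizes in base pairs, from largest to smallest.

79, 60, 58, 7 bp

SacI sites (GAGCTC) start at positions 15, 94, 101, 161.
SacI cuts after base 5 of each site (before the last base), so after positions 19, 98, 105, 165.
Circular molecule, 4 cuts → 4 fragments:
  20–98 → 79 bp
  99–105 → 7 bp
  106–165 → 60 bp
  166–204 then 1–19 → 39 + 19 = 58 bp
Sorted largest to smallest: 79, 60, 58, 7 bp.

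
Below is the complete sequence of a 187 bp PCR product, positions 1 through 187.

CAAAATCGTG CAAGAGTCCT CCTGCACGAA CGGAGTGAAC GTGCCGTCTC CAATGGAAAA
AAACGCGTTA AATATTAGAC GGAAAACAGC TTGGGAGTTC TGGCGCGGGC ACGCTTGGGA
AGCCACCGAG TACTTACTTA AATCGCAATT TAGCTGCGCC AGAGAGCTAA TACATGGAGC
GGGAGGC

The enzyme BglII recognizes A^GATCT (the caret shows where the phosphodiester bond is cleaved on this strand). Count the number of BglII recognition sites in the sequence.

No occurrence of AGATCT is present in the sequence.
BglII does not cut: 0 sites.

0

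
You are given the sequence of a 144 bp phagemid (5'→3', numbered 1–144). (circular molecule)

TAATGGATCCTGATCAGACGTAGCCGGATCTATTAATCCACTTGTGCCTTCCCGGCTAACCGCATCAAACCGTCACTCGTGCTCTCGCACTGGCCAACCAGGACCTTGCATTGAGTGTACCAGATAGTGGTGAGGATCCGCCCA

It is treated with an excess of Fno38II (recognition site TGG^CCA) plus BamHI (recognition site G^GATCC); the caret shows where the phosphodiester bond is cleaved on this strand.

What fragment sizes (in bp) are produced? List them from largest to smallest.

88, 41, 15 bp

The Fno38II site (TGGCCA) starts at position 91.
Fno38II cuts after base 3 of each site, so after position 93.
BamHI sites (GGATCC) start at positions 5, 134.
BamHI cuts after the first base of each site, so after positions 5, 134.
Combined cut positions: 5, 93, 134.
Circular molecule, 3 cuts → 3 fragments:
  6–93 → 88 bp
  94–134 → 41 bp
  135–144 then 1–5 → 10 + 5 = 15 bp
Sorted largest to smallest: 88, 41, 15 bp.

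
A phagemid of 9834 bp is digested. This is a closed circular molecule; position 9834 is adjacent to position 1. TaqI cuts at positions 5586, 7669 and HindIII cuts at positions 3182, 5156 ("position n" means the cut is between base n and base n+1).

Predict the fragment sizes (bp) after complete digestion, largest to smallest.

Combined cut positions (sorted): 3182, 5156, 5586, 7669.
Circular molecule, 4 cuts → 4 fragments:
  5156 − 3182 = 1974 bp
  5586 − 5156 = 430 bp
  7669 − 5586 = 2083 bp
  wrap: 9834 − 7669 + 3182 = 5347 bp
Sorted largest to smallest: 5347, 2083, 1974, 430 bp.

5347, 2083, 1974, 430 bp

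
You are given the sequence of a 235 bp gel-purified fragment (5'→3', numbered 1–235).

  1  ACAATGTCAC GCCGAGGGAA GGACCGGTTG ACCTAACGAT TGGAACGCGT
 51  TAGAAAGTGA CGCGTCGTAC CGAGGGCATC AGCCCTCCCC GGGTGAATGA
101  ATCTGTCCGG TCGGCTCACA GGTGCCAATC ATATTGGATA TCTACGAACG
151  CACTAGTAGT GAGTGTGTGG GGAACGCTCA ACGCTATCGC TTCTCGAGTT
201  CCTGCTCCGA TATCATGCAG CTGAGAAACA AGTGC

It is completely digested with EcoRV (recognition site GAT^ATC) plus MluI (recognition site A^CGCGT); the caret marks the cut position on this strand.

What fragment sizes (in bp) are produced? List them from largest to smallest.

EcoRV sites (GATATC) start at positions 137, 209.
EcoRV cuts after base 3 of each site, so after positions 139, 211.
MluI sites (ACGCGT) start at positions 45, 60.
MluI cuts after the first base of each site, so after positions 45, 60.
Combined cut positions: 45, 60, 139, 211.
Linear molecule, 4 cuts → 5 fragments:
  1–45 → 45 bp
  46–60 → 15 bp
  61–139 → 79 bp
  140–211 → 72 bp
  212–235 → 24 bp
Sorted largest to smallest: 79, 72, 45, 24, 15 bp.

79, 72, 45, 24, 15 bp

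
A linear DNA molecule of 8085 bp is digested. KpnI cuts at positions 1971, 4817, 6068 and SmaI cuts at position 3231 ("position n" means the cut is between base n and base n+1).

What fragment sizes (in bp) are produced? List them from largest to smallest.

Combined cut positions (sorted): 1971, 3231, 4817, 6068.
Linear molecule, 4 cuts → 5 fragments:
  1971 − 0 = 1971 bp
  3231 − 1971 = 1260 bp
  4817 − 3231 = 1586 bp
  6068 − 4817 = 1251 bp
  8085 − 6068 = 2017 bp
Sorted largest to smallest: 2017, 1971, 1586, 1260, 1251 bp.

2017, 1971, 1586, 1260, 1251 bp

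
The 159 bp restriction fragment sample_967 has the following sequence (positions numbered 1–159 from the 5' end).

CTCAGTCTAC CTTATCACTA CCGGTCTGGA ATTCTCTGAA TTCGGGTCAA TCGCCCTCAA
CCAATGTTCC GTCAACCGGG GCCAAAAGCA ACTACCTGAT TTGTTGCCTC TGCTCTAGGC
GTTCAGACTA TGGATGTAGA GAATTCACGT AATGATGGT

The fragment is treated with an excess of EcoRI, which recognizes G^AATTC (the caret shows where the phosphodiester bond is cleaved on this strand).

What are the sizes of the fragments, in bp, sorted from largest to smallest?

EcoRI sites (GAATTC) start at positions 29, 38, 141.
EcoRI cuts after the first base of each site, so after positions 29, 38, 141.
Linear molecule, 3 cuts → 4 fragments:
  1–29 → 29 bp
  30–38 → 9 bp
  39–141 → 103 bp
  142–159 → 18 bp
Sorted largest to smallest: 103, 29, 18, 9 bp.

103, 29, 18, 9 bp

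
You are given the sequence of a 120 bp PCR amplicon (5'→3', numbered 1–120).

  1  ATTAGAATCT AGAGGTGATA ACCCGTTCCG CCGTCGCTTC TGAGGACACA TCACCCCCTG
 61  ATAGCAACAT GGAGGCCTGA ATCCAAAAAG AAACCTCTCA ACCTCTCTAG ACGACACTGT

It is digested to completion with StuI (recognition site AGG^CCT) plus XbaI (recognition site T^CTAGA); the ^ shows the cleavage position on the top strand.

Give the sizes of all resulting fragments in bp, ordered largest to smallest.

67, 31, 14, 8 bp

The StuI site (AGGCCT) starts at position 73.
StuI cuts after base 3 of each site, so after position 75.
XbaI sites (TCTAGA) start at positions 8, 106.
XbaI cuts after the first base of each site, so after positions 8, 106.
Combined cut positions: 8, 75, 106.
Linear molecule, 3 cuts → 4 fragments:
  1–8 → 8 bp
  9–75 → 67 bp
  76–106 → 31 bp
  107–120 → 14 bp
Sorted largest to smallest: 67, 31, 14, 8 bp.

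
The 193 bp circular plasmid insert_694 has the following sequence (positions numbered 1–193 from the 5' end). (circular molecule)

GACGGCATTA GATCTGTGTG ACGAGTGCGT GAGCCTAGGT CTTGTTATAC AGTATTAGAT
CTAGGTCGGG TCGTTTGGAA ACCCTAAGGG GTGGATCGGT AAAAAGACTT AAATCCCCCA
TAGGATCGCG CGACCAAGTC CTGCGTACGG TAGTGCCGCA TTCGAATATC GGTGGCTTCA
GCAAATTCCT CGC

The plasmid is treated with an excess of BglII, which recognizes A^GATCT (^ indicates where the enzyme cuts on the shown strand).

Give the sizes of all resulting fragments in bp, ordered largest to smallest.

BglII sites (AGATCT) start at positions 10, 57.
BglII cuts after the first base of each site, so after positions 10, 57.
Circular molecule, 2 cuts → 2 fragments:
  11–57 → 47 bp
  58–193 then 1–10 → 136 + 10 = 146 bp
Sorted largest to smallest: 146, 47 bp.

146, 47 bp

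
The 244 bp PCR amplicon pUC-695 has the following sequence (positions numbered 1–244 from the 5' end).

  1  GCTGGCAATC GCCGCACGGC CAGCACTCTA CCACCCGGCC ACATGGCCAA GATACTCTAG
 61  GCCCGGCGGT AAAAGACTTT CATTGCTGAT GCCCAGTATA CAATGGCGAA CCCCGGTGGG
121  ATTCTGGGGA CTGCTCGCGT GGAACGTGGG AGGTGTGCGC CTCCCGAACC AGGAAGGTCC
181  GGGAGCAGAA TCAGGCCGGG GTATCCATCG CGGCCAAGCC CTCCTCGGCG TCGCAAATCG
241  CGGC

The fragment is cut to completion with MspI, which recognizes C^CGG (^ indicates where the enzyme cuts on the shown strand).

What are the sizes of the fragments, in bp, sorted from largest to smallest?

MspI sites (CCGG) start at positions 35, 63, 113, 179, 196.
MspI cuts after the first base of each site, so after positions 35, 63, 113, 179, 196.
Linear molecule, 5 cuts → 6 fragments:
  1–35 → 35 bp
  36–63 → 28 bp
  64–113 → 50 bp
  114–179 → 66 bp
  180–196 → 17 bp
  197–244 → 48 bp
Sorted largest to smallest: 66, 50, 48, 35, 28, 17 bp.

66, 50, 48, 35, 28, 17 bp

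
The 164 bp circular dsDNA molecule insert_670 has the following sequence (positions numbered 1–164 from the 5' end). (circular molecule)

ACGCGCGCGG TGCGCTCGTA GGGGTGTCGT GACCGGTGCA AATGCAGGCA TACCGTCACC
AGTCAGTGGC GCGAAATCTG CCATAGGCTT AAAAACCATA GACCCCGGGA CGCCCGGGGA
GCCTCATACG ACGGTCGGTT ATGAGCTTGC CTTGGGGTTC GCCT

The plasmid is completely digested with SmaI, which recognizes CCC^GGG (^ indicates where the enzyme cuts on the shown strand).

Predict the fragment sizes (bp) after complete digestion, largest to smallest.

155, 9 bp

SmaI sites (CCCGGG) start at positions 104, 113.
SmaI cuts after base 3 of each site, so after positions 106, 115.
Circular molecule, 2 cuts → 2 fragments:
  107–115 → 9 bp
  116–164 then 1–106 → 49 + 106 = 155 bp
Sorted largest to smallest: 155, 9 bp.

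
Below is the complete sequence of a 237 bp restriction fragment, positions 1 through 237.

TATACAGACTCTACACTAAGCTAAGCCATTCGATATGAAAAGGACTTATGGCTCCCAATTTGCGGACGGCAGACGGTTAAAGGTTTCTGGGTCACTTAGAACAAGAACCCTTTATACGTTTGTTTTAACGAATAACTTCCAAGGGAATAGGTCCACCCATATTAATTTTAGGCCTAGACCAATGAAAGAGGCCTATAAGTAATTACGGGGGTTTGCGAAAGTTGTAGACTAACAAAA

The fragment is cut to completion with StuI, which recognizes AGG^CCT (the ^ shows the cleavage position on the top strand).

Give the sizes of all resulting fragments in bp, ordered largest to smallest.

172, 46, 19 bp

StuI sites (AGGCCT) start at positions 170, 189.
StuI cuts after base 3 of each site, so after positions 172, 191.
Linear molecule, 2 cuts → 3 fragments:
  1–172 → 172 bp
  173–191 → 19 bp
  192–237 → 46 bp
Sorted largest to smallest: 172, 46, 19 bp.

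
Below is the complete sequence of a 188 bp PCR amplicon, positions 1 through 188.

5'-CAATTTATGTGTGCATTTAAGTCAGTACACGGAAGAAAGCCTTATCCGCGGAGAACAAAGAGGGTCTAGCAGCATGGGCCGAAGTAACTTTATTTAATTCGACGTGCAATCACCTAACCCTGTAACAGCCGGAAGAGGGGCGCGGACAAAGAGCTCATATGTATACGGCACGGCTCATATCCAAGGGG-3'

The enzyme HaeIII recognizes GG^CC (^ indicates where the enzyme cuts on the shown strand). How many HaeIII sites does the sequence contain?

1

GGCC occurs starting at position 77.
HaeIII cuts at 1 site.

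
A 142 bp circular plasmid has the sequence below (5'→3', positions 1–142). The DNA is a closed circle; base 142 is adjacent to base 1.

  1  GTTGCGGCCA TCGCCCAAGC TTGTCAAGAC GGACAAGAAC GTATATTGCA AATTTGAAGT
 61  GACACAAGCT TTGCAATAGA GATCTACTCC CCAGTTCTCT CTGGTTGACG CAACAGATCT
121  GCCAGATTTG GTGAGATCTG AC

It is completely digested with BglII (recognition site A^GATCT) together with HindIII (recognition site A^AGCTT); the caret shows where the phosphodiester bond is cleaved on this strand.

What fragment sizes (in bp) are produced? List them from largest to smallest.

49, 35, 25, 19, 14 bp

BglII sites (AGATCT) start at positions 80, 115, 134.
BglII cuts after the first base of each site, so after positions 80, 115, 134.
HindIII sites (AAGCTT) start at positions 17, 66.
HindIII cuts after the first base of each site, so after positions 17, 66.
Combined cut positions: 17, 66, 80, 115, 134.
Circular molecule, 5 cuts → 5 fragments:
  18–66 → 49 bp
  67–80 → 14 bp
  81–115 → 35 bp
  116–134 → 19 bp
  135–142 then 1–17 → 8 + 17 = 25 bp
Sorted largest to smallest: 49, 35, 25, 19, 14 bp.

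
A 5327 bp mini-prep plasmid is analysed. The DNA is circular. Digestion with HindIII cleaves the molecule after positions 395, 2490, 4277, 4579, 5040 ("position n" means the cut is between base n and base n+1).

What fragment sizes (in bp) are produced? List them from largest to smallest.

2095, 1787, 682, 461, 302 bp

Circular molecule, 5 cuts → 5 fragments:
  2490 − 395 = 2095 bp
  4277 − 2490 = 1787 bp
  4579 − 4277 = 302 bp
  5040 − 4579 = 461 bp
  wrap: 5327 − 5040 + 395 = 682 bp
Sorted largest to smallest: 2095, 1787, 682, 461, 302 bp.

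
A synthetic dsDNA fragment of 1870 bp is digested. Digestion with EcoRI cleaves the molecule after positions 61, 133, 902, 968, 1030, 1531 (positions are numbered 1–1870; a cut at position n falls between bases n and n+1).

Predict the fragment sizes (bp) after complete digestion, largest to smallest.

Linear molecule, 6 cuts → 7 fragments:
  61 − 0 = 61 bp
  133 − 61 = 72 bp
  902 − 133 = 769 bp
  968 − 902 = 66 bp
  1030 − 968 = 62 bp
  1531 − 1030 = 501 bp
  1870 − 1531 = 339 bp
Sorted largest to smallest: 769, 501, 339, 72, 66, 62, 61 bp.

769, 501, 339, 72, 66, 62, 61 bp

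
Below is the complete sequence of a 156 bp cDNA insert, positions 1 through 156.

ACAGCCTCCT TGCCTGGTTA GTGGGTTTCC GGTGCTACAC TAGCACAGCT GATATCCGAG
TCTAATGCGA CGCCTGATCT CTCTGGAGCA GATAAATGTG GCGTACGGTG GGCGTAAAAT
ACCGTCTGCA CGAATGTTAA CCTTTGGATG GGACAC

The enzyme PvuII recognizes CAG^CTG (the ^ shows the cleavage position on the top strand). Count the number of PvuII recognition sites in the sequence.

1

CAGCTG occurs starting at position 46.
PvuII cuts at 1 site.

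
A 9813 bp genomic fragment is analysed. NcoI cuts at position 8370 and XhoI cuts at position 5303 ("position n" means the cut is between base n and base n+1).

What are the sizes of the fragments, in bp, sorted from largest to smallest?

5303, 3067, 1443 bp

Combined cut positions (sorted): 5303, 8370.
Linear molecule, 2 cuts → 3 fragments:
  5303 − 0 = 5303 bp
  8370 − 5303 = 3067 bp
  9813 − 8370 = 1443 bp
Sorted largest to smallest: 5303, 3067, 1443 bp.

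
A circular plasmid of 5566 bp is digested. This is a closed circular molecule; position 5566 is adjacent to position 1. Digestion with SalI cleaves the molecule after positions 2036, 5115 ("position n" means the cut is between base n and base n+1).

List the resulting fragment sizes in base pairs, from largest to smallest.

3079, 2487 bp

Circular molecule, 2 cuts → 2 fragments:
  5115 − 2036 = 3079 bp
  wrap: 5566 − 5115 + 2036 = 2487 bp
Sorted largest to smallest: 3079, 2487 bp.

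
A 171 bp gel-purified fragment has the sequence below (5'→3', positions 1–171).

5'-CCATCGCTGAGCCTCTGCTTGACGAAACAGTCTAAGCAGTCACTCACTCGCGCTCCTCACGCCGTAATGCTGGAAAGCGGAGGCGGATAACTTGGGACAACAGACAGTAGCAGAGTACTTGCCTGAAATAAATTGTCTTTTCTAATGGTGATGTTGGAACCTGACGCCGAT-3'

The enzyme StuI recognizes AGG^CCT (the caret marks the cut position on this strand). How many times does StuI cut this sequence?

0

No occurrence of AGGCCT is present in the sequence.
StuI does not cut: 0 sites.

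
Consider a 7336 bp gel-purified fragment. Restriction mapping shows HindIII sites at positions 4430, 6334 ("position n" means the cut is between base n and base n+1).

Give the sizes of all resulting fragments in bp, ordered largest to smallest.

4430, 1904, 1002 bp

Linear molecule, 2 cuts → 3 fragments:
  4430 − 0 = 4430 bp
  6334 − 4430 = 1904 bp
  7336 − 6334 = 1002 bp
Sorted largest to smallest: 4430, 1904, 1002 bp.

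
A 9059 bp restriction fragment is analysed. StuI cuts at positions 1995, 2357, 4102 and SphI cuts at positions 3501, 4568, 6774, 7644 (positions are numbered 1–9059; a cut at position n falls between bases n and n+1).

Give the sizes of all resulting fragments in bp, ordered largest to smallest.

Combined cut positions (sorted): 1995, 2357, 3501, 4102, 4568, 6774, 7644.
Linear molecule, 7 cuts → 8 fragments:
  1995 − 0 = 1995 bp
  2357 − 1995 = 362 bp
  3501 − 2357 = 1144 bp
  4102 − 3501 = 601 bp
  4568 − 4102 = 466 bp
  6774 − 4568 = 2206 bp
  7644 − 6774 = 870 bp
  9059 − 7644 = 1415 bp
Sorted largest to smallest: 2206, 1995, 1415, 1144, 870, 601, 466, 362 bp.

2206, 1995, 1415, 1144, 870, 601, 466, 362 bp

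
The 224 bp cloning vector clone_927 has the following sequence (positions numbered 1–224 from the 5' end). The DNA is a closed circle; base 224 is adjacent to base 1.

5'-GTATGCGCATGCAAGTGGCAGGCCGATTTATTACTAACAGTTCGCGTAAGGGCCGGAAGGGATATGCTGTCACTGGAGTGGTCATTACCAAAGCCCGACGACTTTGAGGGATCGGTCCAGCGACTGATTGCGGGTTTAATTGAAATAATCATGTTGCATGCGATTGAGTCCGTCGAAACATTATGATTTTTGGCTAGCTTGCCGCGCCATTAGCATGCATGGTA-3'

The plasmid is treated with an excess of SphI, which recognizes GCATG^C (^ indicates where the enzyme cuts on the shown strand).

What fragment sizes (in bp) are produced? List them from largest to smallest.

SphI sites (GCATGC) start at positions 7, 156, 213.
SphI cuts after base 5 of each site (before the last base), so after positions 11, 160, 217.
Circular molecule, 3 cuts → 3 fragments:
  12–160 → 149 bp
  161–217 → 57 bp
  218–224 then 1–11 → 7 + 11 = 18 bp
Sorted largest to smallest: 149, 57, 18 bp.

149, 57, 18 bp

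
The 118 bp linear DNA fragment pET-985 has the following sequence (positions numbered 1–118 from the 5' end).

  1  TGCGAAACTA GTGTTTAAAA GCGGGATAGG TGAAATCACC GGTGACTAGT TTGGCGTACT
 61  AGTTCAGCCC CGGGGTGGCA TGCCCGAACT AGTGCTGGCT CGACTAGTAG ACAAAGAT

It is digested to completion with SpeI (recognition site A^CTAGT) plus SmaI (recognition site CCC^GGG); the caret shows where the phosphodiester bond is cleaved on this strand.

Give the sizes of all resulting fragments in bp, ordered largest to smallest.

38, 17, 15, 15, 13, 13, 7 bp

SpeI sites (ACTAGT) start at positions 7, 45, 58, 88, 103.
SpeI cuts after the first base of each site, so after positions 7, 45, 58, 88, 103.
The SmaI site (CCCGGG) starts at position 69.
SmaI cuts after base 3 of each site, so after position 71.
Combined cut positions: 7, 45, 58, 71, 88, 103.
Linear molecule, 6 cuts → 7 fragments:
  1–7 → 7 bp
  8–45 → 38 bp
  46–58 → 13 bp
  59–71 → 13 bp
  72–88 → 17 bp
  89–103 → 15 bp
  104–118 → 15 bp
Sorted largest to smallest: 38, 17, 15, 15, 13, 13, 7 bp.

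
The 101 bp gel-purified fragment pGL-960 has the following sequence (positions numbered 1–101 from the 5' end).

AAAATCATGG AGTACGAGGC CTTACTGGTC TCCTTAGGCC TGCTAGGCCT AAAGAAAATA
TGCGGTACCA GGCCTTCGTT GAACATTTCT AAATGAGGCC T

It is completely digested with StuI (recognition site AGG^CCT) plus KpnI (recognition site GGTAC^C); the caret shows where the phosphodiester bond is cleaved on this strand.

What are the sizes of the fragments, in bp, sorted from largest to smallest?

StuI sites (AGGCCT) start at positions 17, 36, 45, 70, 96.
StuI cuts after base 3 of each site, so after positions 19, 38, 47, 72, 98.
The KpnI site (GGTACC) starts at position 64.
KpnI cuts after base 5 of each site (before the last base), so after position 68.
Combined cut positions: 19, 38, 47, 68, 72, 98.
Linear molecule, 6 cuts → 7 fragments:
  1–19 → 19 bp
  20–38 → 19 bp
  39–47 → 9 bp
  48–68 → 21 bp
  69–72 → 4 bp
  73–98 → 26 bp
  99–101 → 3 bp
Sorted largest to smallest: 26, 21, 19, 19, 9, 4, 3 bp.

26, 21, 19, 19, 9, 4, 3 bp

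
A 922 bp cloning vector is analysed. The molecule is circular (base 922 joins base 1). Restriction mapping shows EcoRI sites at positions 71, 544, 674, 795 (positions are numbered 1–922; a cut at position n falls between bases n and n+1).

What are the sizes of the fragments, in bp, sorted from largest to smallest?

473, 198, 130, 121 bp

Circular molecule, 4 cuts → 4 fragments:
  544 − 71 = 473 bp
  674 − 544 = 130 bp
  795 − 674 = 121 bp
  wrap: 922 − 795 + 71 = 198 bp
Sorted largest to smallest: 473, 198, 130, 121 bp.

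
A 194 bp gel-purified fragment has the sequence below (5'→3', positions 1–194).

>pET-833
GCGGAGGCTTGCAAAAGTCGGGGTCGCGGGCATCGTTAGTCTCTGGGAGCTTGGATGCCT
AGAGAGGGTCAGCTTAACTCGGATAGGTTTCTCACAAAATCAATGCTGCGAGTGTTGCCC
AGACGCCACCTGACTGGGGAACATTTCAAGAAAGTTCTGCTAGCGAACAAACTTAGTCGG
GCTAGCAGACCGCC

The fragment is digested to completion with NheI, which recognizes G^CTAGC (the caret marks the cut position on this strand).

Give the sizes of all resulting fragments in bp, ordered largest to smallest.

159, 22, 13 bp

NheI sites (GCTAGC) start at positions 159, 181.
NheI cuts after the first base of each site, so after positions 159, 181.
Linear molecule, 2 cuts → 3 fragments:
  1–159 → 159 bp
  160–181 → 22 bp
  182–194 → 13 bp
Sorted largest to smallest: 159, 22, 13 bp.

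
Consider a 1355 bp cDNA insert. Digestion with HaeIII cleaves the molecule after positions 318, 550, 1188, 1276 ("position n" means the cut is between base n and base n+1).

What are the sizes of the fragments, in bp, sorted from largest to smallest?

638, 318, 232, 88, 79 bp

Linear molecule, 4 cuts → 5 fragments:
  318 − 0 = 318 bp
  550 − 318 = 232 bp
  1188 − 550 = 638 bp
  1276 − 1188 = 88 bp
  1355 − 1276 = 79 bp
Sorted largest to smallest: 638, 318, 232, 88, 79 bp.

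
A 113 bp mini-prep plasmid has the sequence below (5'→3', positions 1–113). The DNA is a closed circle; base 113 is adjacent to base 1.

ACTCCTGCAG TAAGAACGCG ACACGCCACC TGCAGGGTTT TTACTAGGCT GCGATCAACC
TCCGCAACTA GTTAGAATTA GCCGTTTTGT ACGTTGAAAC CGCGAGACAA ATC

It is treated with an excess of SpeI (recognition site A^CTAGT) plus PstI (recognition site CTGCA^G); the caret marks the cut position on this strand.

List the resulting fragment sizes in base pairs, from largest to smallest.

55, 33, 25 bp

The SpeI site (ACTAGT) starts at position 67.
SpeI cuts after the first base of each site, so after position 67.
PstI sites (CTGCAG) start at positions 5, 30.
PstI cuts after base 5 of each site (before the last base), so after positions 9, 34.
Combined cut positions: 9, 34, 67.
Circular molecule, 3 cuts → 3 fragments:
  10–34 → 25 bp
  35–67 → 33 bp
  68–113 then 1–9 → 46 + 9 = 55 bp
Sorted largest to smallest: 55, 33, 25 bp.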